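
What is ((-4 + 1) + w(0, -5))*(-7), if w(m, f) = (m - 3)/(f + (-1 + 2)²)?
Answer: 63/4 ≈ 15.750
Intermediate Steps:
w(m, f) = (-3 + m)/(1 + f) (w(m, f) = (-3 + m)/(f + 1²) = (-3 + m)/(f + 1) = (-3 + m)/(1 + f))
((-4 + 1) + w(0, -5))*(-7) = ((-4 + 1) + (-3 + 0)/(1 - 5))*(-7) = (-3 - 3/(-4))*(-7) = (-3 - ¼*(-3))*(-7) = (-3 + ¾)*(-7) = -9/4*(-7) = 63/4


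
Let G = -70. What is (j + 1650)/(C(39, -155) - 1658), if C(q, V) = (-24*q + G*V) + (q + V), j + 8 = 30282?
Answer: 7981/2035 ≈ 3.9219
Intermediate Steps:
j = 30274 (j = -8 + 30282 = 30274)
C(q, V) = -69*V - 23*q (C(q, V) = (-24*q - 70*V) + (q + V) = (-70*V - 24*q) + (V + q) = -69*V - 23*q)
(j + 1650)/(C(39, -155) - 1658) = (30274 + 1650)/((-69*(-155) - 23*39) - 1658) = 31924/((10695 - 897) - 1658) = 31924/(9798 - 1658) = 31924/8140 = 31924*(1/8140) = 7981/2035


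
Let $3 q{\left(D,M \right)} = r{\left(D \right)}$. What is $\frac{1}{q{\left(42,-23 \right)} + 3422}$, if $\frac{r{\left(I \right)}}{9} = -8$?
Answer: $\frac{1}{3398} \approx 0.00029429$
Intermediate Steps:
$r{\left(I \right)} = -72$ ($r{\left(I \right)} = 9 \left(-8\right) = -72$)
$q{\left(D,M \right)} = -24$ ($q{\left(D,M \right)} = \frac{1}{3} \left(-72\right) = -24$)
$\frac{1}{q{\left(42,-23 \right)} + 3422} = \frac{1}{-24 + 3422} = \frac{1}{3398}$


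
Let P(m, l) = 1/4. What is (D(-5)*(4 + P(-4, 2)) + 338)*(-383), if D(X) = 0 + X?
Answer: -485261/4 ≈ -1.2132e+5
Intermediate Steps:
D(X) = X
P(m, l) = ¼
(D(-5)*(4 + P(-4, 2)) + 338)*(-383) = (-5*(4 + ¼) + 338)*(-383) = (-5*17/4 + 338)*(-383) = (-85/4 + 338)*(-383) = (1267/4)*(-383) = -485261/4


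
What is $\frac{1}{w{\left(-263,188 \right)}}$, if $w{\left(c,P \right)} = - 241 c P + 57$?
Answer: $\frac{1}{11916061} \approx 8.392 \cdot 10^{-8}$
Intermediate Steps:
$w{\left(c,P \right)} = 57 - 241 P c$ ($w{\left(c,P \right)} = - 241 P c + 57 = 57 - 241 P c$)
$\frac{1}{w{\left(-263,188 \right)}} = \frac{1}{57 - 45308 \left(-263\right)} = \frac{1}{57 + 11916004} = \frac{1}{11916061}$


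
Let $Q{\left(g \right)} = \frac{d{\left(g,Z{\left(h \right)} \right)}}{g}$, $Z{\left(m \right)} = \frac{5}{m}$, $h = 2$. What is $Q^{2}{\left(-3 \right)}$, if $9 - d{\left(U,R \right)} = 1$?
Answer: $\frac{64}{9} \approx 7.1111$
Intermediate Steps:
$d{\left(U,R \right)} = 8$ ($d{\left(U,R \right)} = 9 - 1 = 8$)
$Q{\left(g \right)} = \frac{8}{g}$
$Q^{2}{\left(-3 \right)} = \left(\frac{8}{-3}\right)^{2} = \left(8 \left(- \frac{1}{3}\right)\right)^{2} = \left(- \frac{8}{3}\right)^{2} = \frac{64}{9}$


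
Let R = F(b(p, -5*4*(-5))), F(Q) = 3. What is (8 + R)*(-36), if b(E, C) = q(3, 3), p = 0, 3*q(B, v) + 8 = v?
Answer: -396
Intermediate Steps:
q(B, v) = -8/3 + v/3
b(E, C) = -5/3 (b(E, C) = -8/3 + (⅓)*3 = -8/3 + 1 = -5/3)
R = 3
(8 + R)*(-36) = (8 + 3)*(-36) = 11*(-36) = -396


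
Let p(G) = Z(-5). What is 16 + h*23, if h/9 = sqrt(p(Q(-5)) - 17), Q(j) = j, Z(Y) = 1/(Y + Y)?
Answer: 16 + 621*I*sqrt(190)/10 ≈ 16.0 + 855.99*I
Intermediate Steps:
Z(Y) = 1/(2*Y)
p(G) = -1/10 (p(G) = (1/2)/(-5) = (1/2)*(-1/5) = -1/10)
h = 27*I*sqrt(190)/10 (h = 9*sqrt(-1/10 - 17) = 9*sqrt(-171/10) = 9*(3*I*sqrt(190)/10) = 27*I*sqrt(190)/10 ≈ 37.217*I)
16 + h*23 = 16 + (27*I*sqrt(190)/10)*23 = 16 + 621*I*sqrt(190)/10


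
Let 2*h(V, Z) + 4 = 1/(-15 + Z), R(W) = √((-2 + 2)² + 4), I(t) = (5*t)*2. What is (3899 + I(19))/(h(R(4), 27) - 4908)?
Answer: -98136/117839 ≈ -0.83280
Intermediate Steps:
I(t) = 10*t
R(W) = 2 (R(W) = √(0² + 4) = √(0 + 4) = √4 = 2)
h(V, Z) = -2 + 1/(2*(-15 + Z))
(3899 + I(19))/(h(R(4), 27) - 4908) = (3899 + 10*19)/((61 - 4*27)/(2*(-15 + 27)) - 4908) = (3899 + 190)/((½)*(61 - 108)/12 - 4908) = 4089/((½)*(1/12)*(-47) - 4908) = 4089/(-47/24 - 4908) = 4089/(-117839/24) = 4089*(-24/117839) = -98136/117839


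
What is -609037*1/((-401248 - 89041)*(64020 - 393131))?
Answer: -609037/161359503079 ≈ -3.7744e-6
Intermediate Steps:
-609037*1/((-401248 - 89041)*(64020 - 393131)) = -609037/((-490289*(-329111))) = -609037/161359503079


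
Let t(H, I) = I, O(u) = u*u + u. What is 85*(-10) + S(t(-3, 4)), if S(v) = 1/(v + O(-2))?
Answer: -5099/6 ≈ -849.83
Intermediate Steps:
O(u) = u + u² (O(u) = u² + u = u + u²)
S(v) = 1/(2 + v) (S(v) = 1/(v - 2*(1 - 2)) = 1/(v - 2*(-1)) = 1/(v + 2) = 1/(2 + v))
85*(-10) + S(t(-3, 4)) = 85*(-10) + 1/(2 + 4) = -850 + 1/6 = -850 + ⅙ = -5099/6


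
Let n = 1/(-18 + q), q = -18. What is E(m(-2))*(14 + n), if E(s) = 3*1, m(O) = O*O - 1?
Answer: 503/12 ≈ 41.917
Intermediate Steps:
m(O) = -1 + O² (m(O) = O² - 1 = -1 + O²)
E(s) = 3
n = -1/36 (n = 1/(-18 - 18) = 1/(-36) = -1/36 ≈ -0.027778)
E(m(-2))*(14 + n) = 3*(14 - 1/36) = 3*(503/36) = 503/12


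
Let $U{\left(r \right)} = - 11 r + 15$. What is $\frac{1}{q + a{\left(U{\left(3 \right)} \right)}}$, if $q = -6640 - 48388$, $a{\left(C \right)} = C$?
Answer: $- \frac{1}{55046} \approx -1.8167 \cdot 10^{-5}$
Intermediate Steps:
$U{\left(r \right)} = 15 - 11 r$
$q = -55028$ ($q = -6640 - 48388 = -55028$)
$\frac{1}{q + a{\left(U{\left(3 \right)} \right)}} = \frac{1}{-55028 + \left(15 - 33\right)} = \frac{1}{-55028 - 18} = \frac{1}{-55046} = - \frac{1}{55046}$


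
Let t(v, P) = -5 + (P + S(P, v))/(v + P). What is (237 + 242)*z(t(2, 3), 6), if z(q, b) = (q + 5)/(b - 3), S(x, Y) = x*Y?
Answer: 1437/5 ≈ 287.40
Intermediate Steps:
S(x, Y) = Y*x
t(v, P) = -5 + (P + P*v)/(P + v) (t(v, P) = -5 + (P + v*P)/(v + P) = -5 + (P + P*v)/(P + v))
z(q, b) = (5 + q)/(-3 + b)
(237 + 242)*z(t(2, 3), 6) = (237 + 242)*((5 + (-5*2 - 4*3 + 3*2)/(3 + 2))/(-3 + 6)) = 479*((5 + (-10 - 12 + 6)/5)/3) = 479*((5 + (⅕)*(-16))/3) = 479*((5 - 16/5)/3) = 479*((⅓)*(9/5)) = 479*(⅗) = 1437/5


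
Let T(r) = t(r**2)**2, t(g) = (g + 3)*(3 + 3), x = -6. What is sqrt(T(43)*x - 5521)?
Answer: I*sqrt(740864785) ≈ 27219.0*I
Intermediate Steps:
t(g) = 18 + 6*g (t(g) = (3 + g)*6 = 18 + 6*g)
T(r) = (18 + 6*r**2)**2
sqrt(T(43)*x - 5521) = sqrt((36*(3 + 43**2)**2)*(-6) - 5521) = sqrt((36*(3 + 1849)**2)*(-6) - 5521) = sqrt((36*1852**2)*(-6) - 5521) = sqrt((36*3429904)*(-6) - 5521) = sqrt(123476544*(-6) - 5521) = sqrt(-740859264 - 5521) = sqrt(-740864785) = I*sqrt(740864785)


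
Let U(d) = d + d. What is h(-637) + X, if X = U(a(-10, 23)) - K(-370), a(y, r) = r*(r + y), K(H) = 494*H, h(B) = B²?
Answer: 589147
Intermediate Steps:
U(d) = 2*d
X = 183378 (X = 2*(23*(23 - 10)) - 494*(-370) = 2*(23*13) - 1*(-182780) = 2*299 + 182780 = 598 + 182780 = 183378)
h(-637) + X = (-637)² + 183378 = 405769 + 183378 = 589147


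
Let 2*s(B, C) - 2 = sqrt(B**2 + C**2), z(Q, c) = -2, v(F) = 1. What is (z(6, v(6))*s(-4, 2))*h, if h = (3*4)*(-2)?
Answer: 48 + 48*sqrt(5) ≈ 155.33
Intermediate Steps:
h = -24 (h = 12*(-2) = -24)
s(B, C) = 1 + sqrt(B**2 + C**2)/2
(z(6, v(6))*s(-4, 2))*h = -2*(1 + sqrt((-4)**2 + 2**2)/2)*(-24) = -2*(1 + sqrt(16 + 4)/2)*(-24) = -2*(1 + sqrt(20)/2)*(-24) = -2*(1 + (2*sqrt(5))/2)*(-24) = -2*(1 + sqrt(5))*(-24) = (-2 - 2*sqrt(5))*(-24) = 48 + 48*sqrt(5)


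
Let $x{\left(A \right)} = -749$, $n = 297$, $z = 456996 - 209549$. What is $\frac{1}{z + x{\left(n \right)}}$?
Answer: $\frac{1}{246698} \approx 4.0535 \cdot 10^{-6}$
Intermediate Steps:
$z = 247447$
$\frac{1}{z + x{\left(n \right)}} = \frac{1}{247447 - 749} = \frac{1}{246698}$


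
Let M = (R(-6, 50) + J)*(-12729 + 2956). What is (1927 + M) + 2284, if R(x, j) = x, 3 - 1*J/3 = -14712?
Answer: -431366236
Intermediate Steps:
J = 44145 (J = 9 - 3*(-14712) = 9 + 44136 = 44145)
M = -431370447 (M = (-6 + 44145)*(-12729 + 2956) = 44139*(-9773) = -431370447)
(1927 + M) + 2284 = (1927 - 431370447) + 2284 = -431368520 + 2284 = -431366236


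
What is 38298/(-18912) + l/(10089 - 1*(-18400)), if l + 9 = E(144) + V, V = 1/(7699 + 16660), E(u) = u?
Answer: -4419204101201/2187373112752 ≈ -2.0203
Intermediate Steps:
V = 1/24359 ≈ 4.1053e-5
l = 3288466/24359 (l = -9 + (144 + 1/24359) = -9 + 3507697/24359 = 3288466/24359 ≈ 135.00)
38298/(-18912) + l/(10089 - 1*(-18400)) = 38298/(-18912) + 3288466/(24359*(10089 - 1*(-18400))) = 38298*(-1/18912) + 3288466/(24359*(10089 + 18400)) = -6383/3152 + (3288466/24359)/28489 = -6383/3152 + (3288466/24359)*(1/28489) = -6383/3152 + 3288466/693963551 = -4419204101201/2187373112752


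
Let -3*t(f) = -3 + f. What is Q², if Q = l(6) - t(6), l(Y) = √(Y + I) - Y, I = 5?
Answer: (5 - √11)² ≈ 2.8338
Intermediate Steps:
t(f) = 1 - f/3 (t(f) = -(-3 + f)/3 = 1 - f/3)
l(Y) = √(5 + Y) - Y (l(Y) = √(Y + 5) - Y = √(5 + Y) - Y)
Q = -5 + √11 (Q = (√(5 + 6) - 1*6) - (1 - ⅓*6) = (√11 - 6) - (1 - 2) = (-6 + √11) - 1*(-1) = (-6 + √11) + 1 = -5 + √11 ≈ -1.6834)
Q² = (-5 + √11)²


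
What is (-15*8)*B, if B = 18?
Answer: -2160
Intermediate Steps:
(-15*8)*B = -15*8*18 = -120*18 = -2160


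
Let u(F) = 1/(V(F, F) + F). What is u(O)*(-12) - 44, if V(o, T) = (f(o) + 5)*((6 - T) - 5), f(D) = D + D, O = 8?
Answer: -6104/139 ≈ -43.914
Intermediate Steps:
f(D) = 2*D
V(o, T) = (1 - T)*(5 + 2*o) (V(o, T) = (2*o + 5)*((6 - T) - 5) = (5 + 2*o)*(1 - T) = (1 - T)*(5 + 2*o))
u(F) = 1/(5 - 2*F - 2*F**2) (u(F) = 1/((5 - 5*F + 2*F - 2*F*F) + F) = 1/((5 - 5*F + 2*F - 2*F**2) + F) = 1/((5 - 3*F - 2*F**2) + F) = 1/(5 - 2*F - 2*F**2))
u(O)*(-12) - 44 = -12/(5 - 2*8 - 2*8**2) - 44 = -12/(5 - 16 - 2*64) - 44 = -12/(5 - 16 - 128) - 44 = -12/(-139) - 44 = -1/139*(-12) - 44 = 12/139 - 44 = -6104/139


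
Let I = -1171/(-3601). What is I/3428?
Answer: 1171/12344228 ≈ 9.4862e-5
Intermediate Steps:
I = 1171/3601 (I = -1171*(-1/3601) = 1171/3601 ≈ 0.32519)
I/3428 = (1171/3601)/3428 = (1171/3601)*(1/3428) = 1171/12344228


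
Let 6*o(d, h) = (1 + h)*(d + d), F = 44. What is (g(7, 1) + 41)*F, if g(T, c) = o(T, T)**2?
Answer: 154220/9 ≈ 17136.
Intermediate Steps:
o(d, h) = d*(1 + h)/3 (o(d, h) = ((1 + h)*(d + d))/6 = ((1 + h)*(2*d))/6 = (2*d*(1 + h))/6 = d*(1 + h)/3)
g(T, c) = T**2*(1 + T)**2/9 (g(T, c) = (T*(1 + T)/3)**2 = T**2*(1 + T)**2/9)
(g(7, 1) + 41)*F = ((1/9)*7**2*(1 + 7)**2 + 41)*44 = ((1/9)*49*8**2 + 41)*44 = ((1/9)*49*64 + 41)*44 = (3136/9 + 41)*44 = (3505/9)*44 = 154220/9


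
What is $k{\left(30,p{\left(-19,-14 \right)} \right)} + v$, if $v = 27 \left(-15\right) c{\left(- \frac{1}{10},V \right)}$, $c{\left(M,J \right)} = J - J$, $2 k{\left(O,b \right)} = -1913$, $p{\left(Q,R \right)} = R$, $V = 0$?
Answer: $- \frac{1913}{2} \approx -956.5$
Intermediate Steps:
$k{\left(O,b \right)} = - \frac{1913}{2}$ ($k{\left(O,b \right)} = \frac{1}{2} \left(-1913\right) = - \frac{1913}{2}$)
$c{\left(M,J \right)} = 0$
$v = 0$ ($v = 27 \left(-15\right) 0 = \left(-405\right) 0 = 0$)
$k{\left(30,p{\left(-19,-14 \right)} \right)} + v = - \frac{1913}{2} + 0 = - \frac{1913}{2}$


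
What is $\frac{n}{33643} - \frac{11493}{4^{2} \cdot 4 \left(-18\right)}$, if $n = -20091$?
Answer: $\frac{40390463}{4306304} \approx 9.3794$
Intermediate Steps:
$\frac{n}{33643} - \frac{11493}{4^{2} \cdot 4 \left(-18\right)} = - \frac{20091}{33643} - \frac{11493}{4^{2} \cdot 4 \left(-18\right)} = \left(-20091\right) \frac{1}{33643} - \frac{11493}{16 \cdot 4 \left(-18\right)} = - \frac{20091}{33643} - \frac{11493}{64 \left(-18\right)} = - \frac{20091}{33643} - \frac{11493}{-1152} = - \frac{20091}{33643} - - \frac{1277}{128} = - \frac{20091}{33643} + \frac{1277}{128} = \frac{40390463}{4306304}$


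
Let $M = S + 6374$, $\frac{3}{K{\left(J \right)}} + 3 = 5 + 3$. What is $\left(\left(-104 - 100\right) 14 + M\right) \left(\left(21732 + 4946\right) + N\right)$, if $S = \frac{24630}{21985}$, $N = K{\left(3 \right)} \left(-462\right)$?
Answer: $\frac{2042573398288}{21985} \approx 9.2908 \cdot 10^{7}$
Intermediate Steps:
$K{\left(J \right)} = \frac{3}{5}$ ($K{\left(J \right)} = \frac{3}{-3 + \left(5 + 3\right)} = \frac{3}{-3 + 8} = \frac{3}{5}$)
$N = - \frac{1386}{5}$ ($N = \frac{3}{5} \left(-462\right) = - \frac{1386}{5} \approx -277.2$)
$S = \frac{4926}{4397}$ ($S = 24630 \cdot \frac{1}{21985} = \frac{4926}{4397} \approx 1.1203$)
$M = \frac{28031404}{4397}$ ($M = \frac{4926}{4397} + 6374 = \frac{28031404}{4397} \approx 6375.1$)
$\left(\left(-104 - 100\right) 14 + M\right) \left(\left(21732 + 4946\right) + N\right) = \left(\left(-104 - 100\right) 14 + \frac{28031404}{4397}\right) \left(\left(21732 + 4946\right) - \frac{1386}{5}\right) = \left(\left(-204\right) 14 + \frac{28031404}{4397}\right) \left(26678 - \frac{1386}{5}\right) = \left(-2856 + \frac{28031404}{4397}\right) \frac{132004}{5} = \frac{15473572}{4397} \cdot \frac{132004}{5} = \frac{2042573398288}{21985}$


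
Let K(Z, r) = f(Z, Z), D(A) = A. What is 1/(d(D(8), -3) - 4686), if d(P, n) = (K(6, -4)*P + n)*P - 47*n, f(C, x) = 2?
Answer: -1/4441 ≈ -0.00022517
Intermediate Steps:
K(Z, r) = 2
d(P, n) = -47*n + P*(n + 2*P) (d(P, n) = (2*P + n)*P - 47*n = (n + 2*P)*P - 47*n = P*(n + 2*P) - 47*n = -47*n + P*(n + 2*P))
1/(d(D(8), -3) - 4686) = 1/((-47*(-3) + 2*8² + 8*(-3)) - 4686) = 1/((141 + 2*64 - 24) - 4686) = 1/((141 + 128 - 24) - 4686) = 1/(245 - 4686) = 1/(-4441) = -1/4441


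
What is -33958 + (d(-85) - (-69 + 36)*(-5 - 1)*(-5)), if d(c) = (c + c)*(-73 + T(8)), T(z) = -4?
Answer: -19878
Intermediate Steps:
d(c) = -154*c (d(c) = (c + c)*(-73 - 4) = (2*c)*(-77) = -154*c)
-33958 + (d(-85) - (-69 + 36)*(-5 - 1)*(-5)) = -33958 + (-154*(-85) - (-69 + 36)*(-5 - 1)*(-5)) = -33958 + (13090 - (-33)*(-6*(-5))) = -33958 + (13090 - (-33)*30) = -33958 + (13090 - 1*(-990)) = -33958 + (13090 + 990) = -33958 + 14080 = -19878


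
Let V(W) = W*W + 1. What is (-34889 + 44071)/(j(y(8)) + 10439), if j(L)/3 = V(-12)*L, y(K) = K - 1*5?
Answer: 4591/5872 ≈ 0.78185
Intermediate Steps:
V(W) = 1 + W² (V(W) = W² + 1 = 1 + W²)
y(K) = -5 + K (y(K) = K - 5 = -5 + K)
j(L) = 435*L (j(L) = 3*((1 + (-12)²)*L) = 3*((1 + 144)*L) = 3*(145*L) = 435*L)
(-34889 + 44071)/(j(y(8)) + 10439) = (-34889 + 44071)/(435*(-5 + 8) + 10439) = 9182/(435*3 + 10439) = 9182/(1305 + 10439) = 9182/11744 = 9182*(1/11744) = 4591/5872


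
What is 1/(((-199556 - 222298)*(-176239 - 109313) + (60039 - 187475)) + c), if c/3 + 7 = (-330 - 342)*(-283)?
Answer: 1/120461696479 ≈ 8.3014e-12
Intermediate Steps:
c = 570507 (c = -21 + 3*((-330 - 342)*(-283)) = -21 + 3*(-672*(-283)) = -21 + 3*190176 = -21 + 570528 = 570507)
1/(((-199556 - 222298)*(-176239 - 109313) + (60039 - 187475)) + c) = 1/(((-199556 - 222298)*(-176239 - 109313) + (60039 - 187475)) + 570507) = 1/((-421854*(-285552) - 127436) + 570507) = 1/((120461253408 - 127436) + 570507) = 1/(120461125972 + 570507) = 1/120461696479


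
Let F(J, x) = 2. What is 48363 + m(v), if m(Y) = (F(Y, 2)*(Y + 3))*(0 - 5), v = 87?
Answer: 47463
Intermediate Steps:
m(Y) = -30 - 10*Y (m(Y) = (2*(Y + 3))*(0 - 5) = (2*(3 + Y))*(-5) = (6 + 2*Y)*(-5) = -30 - 10*Y)
48363 + m(v) = 48363 + (-30 - 10*87) = 48363 + (-30 - 870) = 48363 - 900 = 47463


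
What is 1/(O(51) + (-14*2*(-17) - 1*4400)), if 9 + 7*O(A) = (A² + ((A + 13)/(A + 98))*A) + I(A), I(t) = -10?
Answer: -149/529250 ≈ -0.00028153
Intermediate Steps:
O(A) = -19/7 + A²/7 + A*(13 + A)/(7*(98 + A)) (O(A) = -9/7 + ((A² + ((A + 13)/(A + 98))*A) - 10)/7 = -9/7 + ((A² + ((13 + A)/(98 + A))*A) - 10)/7 = -9/7 + ((A² + A*(13 + A)/(98 + A)) - 10)/7 = -9/7 + (-10 + A² + A*(13 + A)/(98 + A))/7 = -9/7 + (-10/7 + A²/7 + A*(13 + A)/(7*(98 + A))) = -19/7 + A²/7 + A*(13 + A)/(7*(98 + A)))
1/(O(51) + (-14*2*(-17) - 1*4400)) = 1/((-1862 + 51³ - 6*51 + 99*51²)/(7*(98 + 51)) + (-14*2*(-17) - 1*4400)) = 1/((⅐)*(-1862 + 132651 - 306 + 99*2601)/149 + (-28*(-17) - 4400)) = 1/((⅐)*(1/149)*(-1862 + 132651 - 306 + 257499) + (476 - 4400)) = 1/((⅐)*(1/149)*387982 - 3924) = 1/(55426/149 - 3924) = 1/(-529250/149) = -149/529250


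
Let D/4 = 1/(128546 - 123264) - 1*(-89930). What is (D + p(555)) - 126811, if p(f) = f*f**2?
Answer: 452104296546/2641 ≈ 1.7119e+8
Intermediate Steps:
D = 950020522/2641 (D = 4*(1/(128546 - 123264) - 1*(-89930)) = 4*(1/5282 + 89930) = 4*(475010261/5282) = 950020522/2641 ≈ 3.5972e+5)
p(f) = f**3
(D + p(555)) - 126811 = (950020522/2641 + 555**3) - 126811 = (950020522/2641 + 170953875) - 126811 = 452439204397/2641 - 126811 = 452104296546/2641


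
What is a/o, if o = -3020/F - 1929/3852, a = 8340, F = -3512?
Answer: 4701057840/202433 ≈ 23223.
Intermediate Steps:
o = 202433/563676 (o = -3020/(-3512) - 1929/3852 = -3020*(-1/3512) - 1929*1/3852 = 755/878 - 643/1284 = 202433/563676 ≈ 0.35913)
a/o = 8340/(202433/563676) = 8340*(563676/202433) = 4701057840/202433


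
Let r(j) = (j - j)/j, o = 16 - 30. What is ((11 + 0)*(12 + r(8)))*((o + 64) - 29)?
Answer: 2772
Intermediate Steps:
o = -14
r(j) = 0 (r(j) = 0/j = 0)
((11 + 0)*(12 + r(8)))*((o + 64) - 29) = ((11 + 0)*(12 + 0))*((-14 + 64) - 29) = (11*12)*(50 - 29) = 132*21 = 2772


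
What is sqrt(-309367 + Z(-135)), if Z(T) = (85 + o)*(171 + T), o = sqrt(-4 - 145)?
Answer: sqrt(-306307 + 36*I*sqrt(149)) ≈ 0.397 + 553.45*I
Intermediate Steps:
o = I*sqrt(149) (o = sqrt(-149) = I*sqrt(149) ≈ 12.207*I)
Z(T) = (85 + I*sqrt(149))*(171 + T)
sqrt(-309367 + Z(-135)) = sqrt(-309367 + (14535 + 85*(-135) + 171*I*sqrt(149) + I*(-135)*sqrt(149))) = sqrt(-309367 + (14535 - 11475 + 171*I*sqrt(149) - 135*I*sqrt(149))) = sqrt(-309367 + (3060 + 36*I*sqrt(149))) = sqrt(-306307 + 36*I*sqrt(149))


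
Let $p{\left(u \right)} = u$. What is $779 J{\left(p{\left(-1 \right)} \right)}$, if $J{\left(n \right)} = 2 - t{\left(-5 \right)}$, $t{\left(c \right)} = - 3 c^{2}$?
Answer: $59983$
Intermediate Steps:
$J{\left(n \right)} = 77$ ($J{\left(n \right)} = 2 - - 3 \left(-5\right)^{2} = 2 - \left(-3\right) 25 = 2 - -75 = 2 + 75 = 77$)
$779 J{\left(p{\left(-1 \right)} \right)} = 779 \cdot 77 = 59983$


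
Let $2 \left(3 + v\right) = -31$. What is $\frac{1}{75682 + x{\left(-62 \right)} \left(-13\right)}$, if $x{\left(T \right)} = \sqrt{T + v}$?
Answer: $\frac{151364}{11455557457} + \frac{13 i \sqrt{322}}{11455557457} \approx 1.3213 \cdot 10^{-5} + 2.0364 \cdot 10^{-8} i$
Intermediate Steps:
$v = - \frac{37}{2}$ ($v = -3 + \frac{1}{2} \left(-31\right) = -3 - \frac{31}{2} = - \frac{37}{2} \approx -18.5$)
$x{\left(T \right)} = \sqrt{- \frac{37}{2} + T}$ ($x{\left(T \right)} = \sqrt{T - \frac{37}{2}} = \sqrt{- \frac{37}{2} + T}$)
$\frac{1}{75682 + x{\left(-62 \right)} \left(-13\right)} = \frac{1}{75682 + \frac{\sqrt{-74 + 4 \left(-62\right)}}{2} \left(-13\right)} = \frac{1}{75682 + \frac{\sqrt{-74 - 248}}{2} \left(-13\right)} = \frac{1}{75682 + \frac{\sqrt{-322}}{2} \left(-13\right)} = \frac{1}{75682 + \frac{i \sqrt{322}}{2} \left(-13\right)} = \frac{1}{75682 - \frac{13 i \sqrt{322}}{2}}$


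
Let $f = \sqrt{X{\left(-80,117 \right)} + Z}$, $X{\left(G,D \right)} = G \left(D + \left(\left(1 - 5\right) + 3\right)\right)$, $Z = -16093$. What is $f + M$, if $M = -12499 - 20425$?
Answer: $-32924 + i \sqrt{25373} \approx -32924.0 + 159.29 i$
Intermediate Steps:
$X{\left(G,D \right)} = G \left(-1 + D\right)$ ($X{\left(G,D \right)} = G \left(D + \left(-4 + 3\right)\right) = G \left(D - 1\right) = G \left(-1 + D\right)$)
$M = -32924$
$f = i \sqrt{25373}$ ($f = \sqrt{- 80 \left(-1 + 117\right) - 16093} = \sqrt{\left(-80\right) 116 - 16093} = \sqrt{-9280 - 16093} = \sqrt{-25373} = i \sqrt{25373} \approx 159.29 i$)
$f + M = i \sqrt{25373} - 32924 = -32924 + i \sqrt{25373}$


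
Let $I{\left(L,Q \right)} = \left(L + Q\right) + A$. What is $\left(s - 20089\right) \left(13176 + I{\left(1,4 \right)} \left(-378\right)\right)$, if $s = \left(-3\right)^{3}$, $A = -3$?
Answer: $-249840720$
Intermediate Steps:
$I{\left(L,Q \right)} = -3 + L + Q$ ($I{\left(L,Q \right)} = \left(L + Q\right) - 3 = -3 + L + Q$)
$s = -27$
$\left(s - 20089\right) \left(13176 + I{\left(1,4 \right)} \left(-378\right)\right) = \left(-27 - 20089\right) \left(13176 + \left(-3 + 1 + 4\right) \left(-378\right)\right) = - 20116 \left(13176 + 2 \left(-378\right)\right) = - 20116 \left(13176 - 756\right) = \left(-20116\right) 12420 = -249840720$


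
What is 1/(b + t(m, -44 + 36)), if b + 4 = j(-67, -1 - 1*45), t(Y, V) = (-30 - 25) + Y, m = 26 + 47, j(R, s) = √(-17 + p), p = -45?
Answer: 7/129 - I*√62/258 ≈ 0.054264 - 0.030519*I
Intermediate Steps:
j(R, s) = I*√62 (j(R, s) = √(-17 - 45) = √(-62) = I*√62)
m = 73
t(Y, V) = -55 + Y
b = -4 + I*√62 ≈ -4.0 + 7.874*I
1/(b + t(m, -44 + 36)) = 1/((-4 + I*√62) + (-55 + 73)) = 1/((-4 + I*√62) + 18) = 1/(14 + I*√62)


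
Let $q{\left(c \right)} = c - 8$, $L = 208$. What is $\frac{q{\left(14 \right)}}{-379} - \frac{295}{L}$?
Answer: $- \frac{113053}{78832} \approx -1.4341$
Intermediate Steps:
$q{\left(c \right)} = -8 + c$
$\frac{q{\left(14 \right)}}{-379} - \frac{295}{L} = \frac{-8 + 14}{-379} - \frac{295}{208} = 6 \left(- \frac{1}{379}\right) - \frac{295}{208} = - \frac{6}{379} - \frac{295}{208} = - \frac{113053}{78832}$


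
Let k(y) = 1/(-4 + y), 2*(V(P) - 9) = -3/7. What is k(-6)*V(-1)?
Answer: -123/140 ≈ -0.87857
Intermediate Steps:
V(P) = 123/14 (V(P) = 9 + (-3/7)/2 = 9 + (-3*⅐)/2 = 9 + (½)*(-3/7) = 9 - 3/14 = 123/14)
k(-6)*V(-1) = (123/14)/(-4 - 6) = (123/14)/(-10) = -⅒*123/14 = -123/140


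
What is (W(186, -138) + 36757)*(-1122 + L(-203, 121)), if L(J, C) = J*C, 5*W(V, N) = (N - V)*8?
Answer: -930788441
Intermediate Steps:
W(V, N) = -8*V/5 + 8*N/5 (W(V, N) = ((N - V)*8)/5 = (-8*V + 8*N)/5 = -8*V/5 + 8*N/5)
L(J, C) = C*J
(W(186, -138) + 36757)*(-1122 + L(-203, 121)) = ((-8/5*186 + (8/5)*(-138)) + 36757)*(-1122 + 121*(-203)) = ((-1488/5 - 1104/5) + 36757)*(-1122 - 24563) = (-2592/5 + 36757)*(-25685) = (181193/5)*(-25685) = -930788441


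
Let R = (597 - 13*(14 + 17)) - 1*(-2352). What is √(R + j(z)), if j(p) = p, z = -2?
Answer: 4*√159 ≈ 50.438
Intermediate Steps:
R = 2546 (R = (597 - 13*31) + 2352 = (597 - 1*403) + 2352 = (597 - 403) + 2352 = 194 + 2352 = 2546)
√(R + j(z)) = √(2546 - 2) = √2544 = 4*√159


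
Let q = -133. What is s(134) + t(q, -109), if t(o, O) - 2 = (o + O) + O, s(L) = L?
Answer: -215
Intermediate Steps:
t(o, O) = 2 + o + 2*O (t(o, O) = 2 + ((o + O) + O) = 2 + ((O + o) + O) = 2 + (o + 2*O) = 2 + o + 2*O)
s(134) + t(q, -109) = 134 + (2 - 133 + 2*(-109)) = 134 + (2 - 133 - 218) = 134 - 349 = -215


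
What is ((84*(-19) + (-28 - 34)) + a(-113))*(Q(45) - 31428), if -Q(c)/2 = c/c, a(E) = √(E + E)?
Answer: 52110940 - 31430*I*√226 ≈ 5.2111e+7 - 4.725e+5*I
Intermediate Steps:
a(E) = √2*√E (a(E) = √(2*E) = √2*√E)
Q(c) = -2 (Q(c) = -2*c/c = -2*1 = -2)
((84*(-19) + (-28 - 34)) + a(-113))*(Q(45) - 31428) = ((84*(-19) + (-28 - 34)) + √2*√(-113))*(-2 - 31428) = ((-1596 - 62) + √2*(I*√113))*(-31430) = (-1658 + I*√226)*(-31430) = 52110940 - 31430*I*√226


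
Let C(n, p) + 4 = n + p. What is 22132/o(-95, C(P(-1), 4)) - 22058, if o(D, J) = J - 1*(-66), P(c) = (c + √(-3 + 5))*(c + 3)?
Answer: -11094582/511 - 5533*√2/511 ≈ -21727.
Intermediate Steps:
P(c) = (3 + c)*(c + √2) (P(c) = (c + √2)*(3 + c) = (3 + c)*(c + √2))
C(n, p) = -4 + n + p (C(n, p) = -4 + (n + p) = -4 + n + p)
o(D, J) = 66 + J (o(D, J) = J + 66 = 66 + J)
22132/o(-95, C(P(-1), 4)) - 22058 = 22132/(66 + (-4 + ((-1)² + 3*(-1) + 3*√2 - √2) + 4)) - 22058 = 22132/(66 + (-4 + (1 - 3 + 3*√2 - √2) + 4)) - 22058 = 22132/(66 + (-4 + (-2 + 2*√2) + 4)) - 22058 = 22132/(66 + (-2 + 2*√2)) - 22058 = 22132/(64 + 2*√2) - 22058 = -22058 + 22132/(64 + 2*√2)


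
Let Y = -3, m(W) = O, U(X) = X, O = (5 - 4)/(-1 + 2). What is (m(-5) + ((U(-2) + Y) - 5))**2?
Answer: 81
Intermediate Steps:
O = 1 (O = 1/1 = 1*1 = 1)
m(W) = 1
(m(-5) + ((U(-2) + Y) - 5))**2 = (1 + ((-2 - 3) - 5))**2 = (1 + (-5 - 5))**2 = (1 - 10)**2 = (-9)**2 = 81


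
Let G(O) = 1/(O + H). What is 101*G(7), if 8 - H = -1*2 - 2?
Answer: 101/19 ≈ 5.3158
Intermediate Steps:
H = 12 (H = 8 - (-1*2 - 2) = 8 - (-2 - 2) = 8 - 1*(-4) = 8 + 4 = 12)
G(O) = 1/(12 + O) (G(O) = 1/(O + 12) = 1/(12 + O))
101*G(7) = 101/(12 + 7) = 101/19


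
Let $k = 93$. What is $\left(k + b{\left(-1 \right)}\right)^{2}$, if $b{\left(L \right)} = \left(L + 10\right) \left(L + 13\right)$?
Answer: $40401$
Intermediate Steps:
$b{\left(L \right)} = \left(10 + L\right) \left(13 + L\right)$
$\left(k + b{\left(-1 \right)}\right)^{2} = \left(93 + \left(130 + \left(-1\right)^{2} + 23 \left(-1\right)\right)\right)^{2} = \left(93 + \left(130 + 1 - 23\right)\right)^{2} = \left(93 + 108\right)^{2} = 201^{2} = 40401$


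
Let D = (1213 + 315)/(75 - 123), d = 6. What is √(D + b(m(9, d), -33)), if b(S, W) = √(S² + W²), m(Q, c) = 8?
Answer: √(-1146 + 36*√1153)/6 ≈ 1.4569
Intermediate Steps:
D = -191/6 (D = 1528/(-48) = 1528*(-1/48) = -191/6 ≈ -31.833)
√(D + b(m(9, d), -33)) = √(-191/6 + √(8² + (-33)²)) = √(-191/6 + √(64 + 1089)) = √(-191/6 + √1153)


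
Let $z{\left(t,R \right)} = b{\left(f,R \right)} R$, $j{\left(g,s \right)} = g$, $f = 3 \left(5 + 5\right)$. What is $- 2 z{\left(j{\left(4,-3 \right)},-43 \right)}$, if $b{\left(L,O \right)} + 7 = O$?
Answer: $-4300$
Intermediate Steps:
$f = 30$ ($f = 3 \cdot 10 = 30$)
$b{\left(L,O \right)} = -7 + O$
$z{\left(t,R \right)} = R \left(-7 + R\right)$ ($z{\left(t,R \right)} = \left(-7 + R\right) R = R \left(-7 + R\right)$)
$- 2 z{\left(j{\left(4,-3 \right)},-43 \right)} = - 2 \left(- 43 \left(-7 - 43\right)\right) = - 2 \left(\left(-43\right) \left(-50\right)\right) = \left(-2\right) 2150 = -4300$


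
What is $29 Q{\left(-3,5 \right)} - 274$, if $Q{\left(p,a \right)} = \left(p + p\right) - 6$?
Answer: $-622$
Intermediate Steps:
$Q{\left(p,a \right)} = -6 + 2 p$ ($Q{\left(p,a \right)} = 2 p - 6 = -6 + 2 p$)
$29 Q{\left(-3,5 \right)} - 274 = 29 \left(-6 + 2 \left(-3\right)\right) - 274 = 29 \left(-6 - 6\right) - 274 = 29 \left(-12\right) - 274 = -348 - 274 = -622$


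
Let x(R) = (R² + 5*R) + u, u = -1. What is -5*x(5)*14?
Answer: -3430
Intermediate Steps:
x(R) = -1 + R² + 5*R (x(R) = (R² + 5*R) - 1 = -1 + R² + 5*R)
-5*x(5)*14 = -5*(-1 + 5² + 5*5)*14 = -5*(-1 + 25 + 25)*14 = -5*49*14 = -245*14 = -3430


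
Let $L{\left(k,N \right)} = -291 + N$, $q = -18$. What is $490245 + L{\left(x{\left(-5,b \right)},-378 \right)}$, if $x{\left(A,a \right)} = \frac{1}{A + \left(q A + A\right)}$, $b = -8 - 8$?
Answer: $489576$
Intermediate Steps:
$b = -16$
$x{\left(A,a \right)} = - \frac{1}{16 A}$ ($x{\left(A,a \right)} = \frac{1}{A + \left(- 18 A + A\right)} = \frac{1}{A - 17 A} = \frac{1}{\left(-16\right) A} = - \frac{1}{16 A}$)
$490245 + L{\left(x{\left(-5,b \right)},-378 \right)} = 490245 - 669 = 489576$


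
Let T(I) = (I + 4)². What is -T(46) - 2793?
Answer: -5293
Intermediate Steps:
T(I) = (4 + I)²
-T(46) - 2793 = -(4 + 46)² - 2793 = -1*50² - 2793 = -1*2500 - 2793 = -2500 - 2793 = -5293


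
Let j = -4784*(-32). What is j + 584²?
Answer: 494144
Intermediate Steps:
j = 153088
j + 584² = 153088 + 584² = 153088 + 341056 = 494144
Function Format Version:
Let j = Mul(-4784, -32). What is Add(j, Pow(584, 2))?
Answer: 494144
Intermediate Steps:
j = 153088
Add(j, Pow(584, 2)) = Add(153088, Pow(584, 2)) = Add(153088, 341056) = 494144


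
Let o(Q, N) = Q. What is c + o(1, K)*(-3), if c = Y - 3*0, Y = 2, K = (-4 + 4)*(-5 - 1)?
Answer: -1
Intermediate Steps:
K = 0 (K = 0*(-6) = 0)
c = 2 (c = 2 - 3*0 = 2 + 0 = 2)
c + o(1, K)*(-3) = 2 + 1*(-3) = 2 - 3 = -1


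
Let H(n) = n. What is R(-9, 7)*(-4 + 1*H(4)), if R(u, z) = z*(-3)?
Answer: 0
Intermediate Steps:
R(u, z) = -3*z
R(-9, 7)*(-4 + 1*H(4)) = (-3*7)*(-4 + 1*4) = -21*(-4 + 4) = -21*0 = 0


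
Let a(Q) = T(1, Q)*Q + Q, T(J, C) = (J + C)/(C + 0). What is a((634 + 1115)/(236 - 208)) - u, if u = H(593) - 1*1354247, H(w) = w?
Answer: 18952919/14 ≈ 1.3538e+6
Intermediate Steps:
T(J, C) = (C + J)/C
a(Q) = 1 + 2*Q (a(Q) = ((Q + 1)/Q)*Q + Q = ((1 + Q)/Q)*Q + Q = (1 + Q) + Q = 1 + 2*Q)
u = -1353654 (u = 593 - 1*1354247 = 593 - 1354247 = -1353654)
a((634 + 1115)/(236 - 208)) - u = (1 + 2*((634 + 1115)/(236 - 208))) - 1*(-1353654) = (1 + 2*(1749/28)) + 1353654 = (1 + 1749/14) + 1353654 = 1763/14 + 1353654 = 18952919/14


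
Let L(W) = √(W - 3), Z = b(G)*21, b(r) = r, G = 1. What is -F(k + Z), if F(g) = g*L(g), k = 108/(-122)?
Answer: -7362*√1769/3721 ≈ -83.215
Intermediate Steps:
Z = 21 (Z = 1*21 = 21)
k = -54/61 (k = 108*(-1/122) = -54/61 ≈ -0.88525)
L(W) = √(-3 + W)
F(g) = g*√(-3 + g)
-F(k + Z) = -(-54/61 + 21)*√(-3 + (-54/61 + 21)) = -1227*√(-3 + 1227/61)/61 = -1227*√(1044/61)/61 = -1227*6*√1769/61/61 = -7362*√1769/3721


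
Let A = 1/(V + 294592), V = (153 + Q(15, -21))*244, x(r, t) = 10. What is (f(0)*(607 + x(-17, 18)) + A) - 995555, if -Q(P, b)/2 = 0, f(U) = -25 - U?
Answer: -335568525519/331924 ≈ -1.0110e+6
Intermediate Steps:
Q(P, b) = 0 (Q(P, b) = -2*0 = 0)
V = 37332 (V = (153 + 0)*244 = 153*244 = 37332)
A = 1/331924 (A = 1/(37332 + 294592) = 1/331924 ≈ 3.0127e-6)
(f(0)*(607 + x(-17, 18)) + A) - 995555 = ((-25 - 1*0)*(607 + 10) + 1/331924) - 995555 = ((-25 + 0)*617 + 1/331924) - 995555 = (-25*617 + 1/331924) - 995555 = (-15425 + 1/331924) - 995555 = -5119927699/331924 - 995555 = -335568525519/331924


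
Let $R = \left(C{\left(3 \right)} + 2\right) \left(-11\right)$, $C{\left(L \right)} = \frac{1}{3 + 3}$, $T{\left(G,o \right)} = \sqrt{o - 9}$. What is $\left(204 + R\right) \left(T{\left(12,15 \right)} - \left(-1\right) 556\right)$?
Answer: $\frac{300518}{3} + \frac{1081 \sqrt{6}}{6} \approx 1.0061 \cdot 10^{5}$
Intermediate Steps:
$T{\left(G,o \right)} = \sqrt{-9 + o}$
$C{\left(L \right)} = \frac{1}{6}$
$R = - \frac{143}{6}$ ($R = \left(\frac{1}{6} + 2\right) \left(-11\right) = \frac{13}{6} \left(-11\right) = - \frac{143}{6} \approx -23.833$)
$\left(204 + R\right) \left(T{\left(12,15 \right)} - \left(-1\right) 556\right) = \left(204 - \frac{143}{6}\right) \left(\sqrt{-9 + 15} - \left(-1\right) 556\right) = \frac{1081 \left(\sqrt{6} - -556\right)}{6} = \frac{1081 \left(\sqrt{6} + 556\right)}{6} = \frac{1081 \left(556 + \sqrt{6}\right)}{6} = \frac{300518}{3} + \frac{1081 \sqrt{6}}{6}$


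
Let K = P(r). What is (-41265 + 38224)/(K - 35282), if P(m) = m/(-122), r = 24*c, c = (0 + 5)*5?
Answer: 185501/2152502 ≈ 0.086179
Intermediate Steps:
c = 25 (c = 5*5 = 25)
r = 600 (r = 24*25 = 600)
P(m) = -m/122 (P(m) = m*(-1/122) = -m/122)
K = -300/61 (K = -1/122*600 = -300/61 ≈ -4.9180)
(-41265 + 38224)/(K - 35282) = (-41265 + 38224)/(-300/61 - 35282) = -3041/(-2152502/61) = -3041*(-61/2152502) = 185501/2152502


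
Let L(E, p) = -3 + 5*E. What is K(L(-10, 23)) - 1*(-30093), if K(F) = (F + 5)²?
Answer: 32397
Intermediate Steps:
K(F) = (5 + F)²
K(L(-10, 23)) - 1*(-30093) = (5 + (-3 + 5*(-10)))² - 1*(-30093) = (5 + (-3 - 50))² + 30093 = (5 - 53)² + 30093 = (-48)² + 30093 = 2304 + 30093 = 32397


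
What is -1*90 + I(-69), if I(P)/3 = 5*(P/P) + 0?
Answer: -75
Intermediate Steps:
I(P) = 15 (I(P) = 3*(5*(P/P) + 0) = 3*(5*1 + 0) = 3*(5 + 0) = 3*5 = 15)
-1*90 + I(-69) = -1*90 + 15 = -90 + 15 = -75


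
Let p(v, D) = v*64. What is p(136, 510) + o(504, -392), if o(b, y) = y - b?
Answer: 7808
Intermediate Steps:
p(v, D) = 64*v
p(136, 510) + o(504, -392) = 64*136 + (-392 - 1*504) = 8704 + (-392 - 504) = 8704 - 896 = 7808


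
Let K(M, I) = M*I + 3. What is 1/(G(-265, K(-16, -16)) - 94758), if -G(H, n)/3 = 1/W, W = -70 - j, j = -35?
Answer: -35/3316527 ≈ -1.0553e-5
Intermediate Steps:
W = -35 (W = -70 - 1*(-35) = -70 + 35 = -35)
K(M, I) = 3 + I*M (K(M, I) = I*M + 3 = 3 + I*M)
G(H, n) = 3/35 (G(H, n) = -3/(-35) = -3*(-1/35) = 3/35)
1/(G(-265, K(-16, -16)) - 94758) = 1/(3/35 - 94758) = 1/(-3316527/35) = -35/3316527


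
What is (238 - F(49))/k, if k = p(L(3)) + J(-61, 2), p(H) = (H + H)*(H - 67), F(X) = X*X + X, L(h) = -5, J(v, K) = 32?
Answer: -553/188 ≈ -2.9415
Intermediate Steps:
F(X) = X + X² (F(X) = X² + X = X + X²)
p(H) = 2*H*(-67 + H) (p(H) = (2*H)*(-67 + H) = 2*H*(-67 + H))
k = 752 (k = 2*(-5)*(-67 - 5) + 32 = 2*(-5)*(-72) + 32 = 720 + 32 = 752)
(238 - F(49))/k = (238 - 49*(1 + 49))/752 = (238 - 49*50)*(1/752) = (238 - 1*2450)*(1/752) = (238 - 2450)*(1/752) = -2212*1/752 = -553/188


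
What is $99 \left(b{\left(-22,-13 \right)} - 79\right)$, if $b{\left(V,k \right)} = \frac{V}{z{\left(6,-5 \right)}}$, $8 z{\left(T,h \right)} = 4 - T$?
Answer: $891$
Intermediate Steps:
$z{\left(T,h \right)} = \frac{1}{2} - \frac{T}{8}$ ($z{\left(T,h \right)} = \frac{4 - T}{8} = \frac{1}{2} - \frac{T}{8}$)
$b{\left(V,k \right)} = - 4 V$ ($b{\left(V,k \right)} = \frac{V}{\frac{1}{2} - \frac{3}{4}} = \frac{V}{- \frac{1}{4}} = V \left(-4\right) = - 4 V$)
$99 \left(b{\left(-22,-13 \right)} - 79\right) = 99 \left(\left(-4\right) \left(-22\right) - 79\right) = 99 \left(88 - 79\right) = 99 \cdot 9 = 891$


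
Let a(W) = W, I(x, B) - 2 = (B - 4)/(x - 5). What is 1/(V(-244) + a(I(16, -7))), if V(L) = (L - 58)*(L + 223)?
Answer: 1/6343 ≈ 0.00015765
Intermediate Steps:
I(x, B) = 2 + (-4 + B)/(-5 + x) (I(x, B) = 2 + (B - 4)/(x - 5) = 2 + (-4 + B)/(-5 + x))
V(L) = (-58 + L)*(223 + L)
1/(V(-244) + a(I(16, -7))) = 1/((-12934 + (-244)² + 165*(-244)) + (-14 - 7 + 2*16)/(-5 + 16)) = 1/((-12934 + 59536 - 40260) + (-14 - 7 + 32)/11) = 1/(6342 + (1/11)*11) = 1/(6342 + 1) = 1/6343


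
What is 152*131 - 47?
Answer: 19865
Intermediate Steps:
152*131 - 47 = 19912 - 47 = 19865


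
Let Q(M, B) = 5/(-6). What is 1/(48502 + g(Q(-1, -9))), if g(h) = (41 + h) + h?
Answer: 3/145624 ≈ 2.0601e-5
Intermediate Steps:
Q(M, B) = -⅚ (Q(M, B) = 5*(-⅙) = -⅚)
g(h) = 41 + 2*h
1/(48502 + g(Q(-1, -9))) = 1/(48502 + (41 + 2*(-⅚))) = 1/(48502 + (41 - 5/3)) = 1/(48502 + 118/3) = 1/(145624/3) = 3/145624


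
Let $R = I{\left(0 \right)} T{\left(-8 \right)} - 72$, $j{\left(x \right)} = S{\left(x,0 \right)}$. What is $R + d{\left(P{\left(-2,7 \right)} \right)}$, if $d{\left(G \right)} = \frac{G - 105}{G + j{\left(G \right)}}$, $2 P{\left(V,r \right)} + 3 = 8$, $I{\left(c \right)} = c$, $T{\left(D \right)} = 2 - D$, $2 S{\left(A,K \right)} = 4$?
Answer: $- \frac{853}{9} \approx -94.778$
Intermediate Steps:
$S{\left(A,K \right)} = 2$ ($S{\left(A,K \right)} = \frac{1}{2} \cdot 4 = 2$)
$P{\left(V,r \right)} = \frac{5}{2}$ ($P{\left(V,r \right)} = - \frac{3}{2} + \frac{1}{2} \cdot 8 = - \frac{3}{2} + 4 = \frac{5}{2}$)
$j{\left(x \right)} = 2$
$d{\left(G \right)} = \frac{-105 + G}{2 + G}$ ($d{\left(G \right)} = \frac{G - 105}{G + 2} = \frac{-105 + G}{2 + G}$)
$R = -72$ ($R = 0 \left(2 - -8\right) - 72 = 0 \left(2 + 8\right) - 72 = 0 \cdot 10 - 72 = 0 - 72 = -72$)
$R + d{\left(P{\left(-2,7 \right)} \right)} = -72 + \frac{-105 + \frac{5}{2}}{2 + \frac{5}{2}} = -72 + \frac{1}{\frac{9}{2}} \left(- \frac{205}{2}\right) = -72 + \frac{2}{9} \left(- \frac{205}{2}\right) = -72 - \frac{205}{9} = - \frac{853}{9}$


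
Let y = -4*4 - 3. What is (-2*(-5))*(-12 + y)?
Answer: -310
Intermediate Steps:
y = -19 (y = -16 - 3 = -19)
(-2*(-5))*(-12 + y) = (-2*(-5))*(-12 - 19) = 10*(-31) = -310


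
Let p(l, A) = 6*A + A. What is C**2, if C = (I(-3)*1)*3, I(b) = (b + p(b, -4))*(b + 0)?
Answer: 77841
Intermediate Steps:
p(l, A) = 7*A
I(b) = b*(-28 + b) (I(b) = (b + 7*(-4))*(b + 0) = (b - 28)*b = (-28 + b)*b = b*(-28 + b))
C = 279 (C = (-3*(-28 - 3)*1)*3 = (-3*(-31)*1)*3 = (93*1)*3 = 93*3 = 279)
C**2 = 279**2 = 77841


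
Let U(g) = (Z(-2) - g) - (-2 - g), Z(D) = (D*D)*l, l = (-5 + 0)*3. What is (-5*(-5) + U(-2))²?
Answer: 1089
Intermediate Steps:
l = -15 (l = -5*3 = -15)
Z(D) = -15*D² (Z(D) = (D*D)*(-15) = D²*(-15) = -15*D²)
U(g) = -58 (U(g) = (-15*(-2)² - g) - (-2 - g) = (-15*4 - g) + (2 + g) = (-60 - g) + (2 + g) = -58)
(-5*(-5) + U(-2))² = (-5*(-5) - 58)² = (25 - 58)² = (-33)² = 1089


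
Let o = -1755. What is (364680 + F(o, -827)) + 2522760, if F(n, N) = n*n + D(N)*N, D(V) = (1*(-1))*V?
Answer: 5283536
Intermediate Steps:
D(V) = -V
F(n, N) = n² - N² (F(n, N) = n*n + (-N)*N = n² - N²)
(364680 + F(o, -827)) + 2522760 = (364680 + ((-1755)² - 1*(-827)²)) + 2522760 = (364680 + (3080025 - 1*683929)) + 2522760 = (364680 + (3080025 - 683929)) + 2522760 = (364680 + 2396096) + 2522760 = 2760776 + 2522760 = 5283536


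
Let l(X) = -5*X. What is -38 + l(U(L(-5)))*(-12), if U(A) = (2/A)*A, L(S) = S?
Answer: 82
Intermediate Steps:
U(A) = 2
-38 + l(U(L(-5)))*(-12) = -38 - 5*2*(-12) = -38 - 10*(-12) = -38 + 120 = 82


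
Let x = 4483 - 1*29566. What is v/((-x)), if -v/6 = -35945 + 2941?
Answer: 66008/8361 ≈ 7.8948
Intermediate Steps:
x = -25083 (x = 4483 - 29566 = -25083)
v = 198024 (v = -6*(-35945 + 2941) = -6*(-33004) = 198024)
v/((-x)) = 198024/((-1*(-25083))) = 198024/25083 = 198024*(1/25083) = 66008/8361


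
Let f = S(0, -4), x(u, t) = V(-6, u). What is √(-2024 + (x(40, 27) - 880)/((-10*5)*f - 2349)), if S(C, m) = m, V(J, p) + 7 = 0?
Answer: I*√9345332661/2149 ≈ 44.984*I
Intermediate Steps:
V(J, p) = -7 (V(J, p) = -7 + 0 = -7)
x(u, t) = -7
f = -4
√(-2024 + (x(40, 27) - 880)/((-10*5)*f - 2349)) = √(-2024 + (-7 - 880)/(-10*5*(-4) - 2349)) = √(-2024 - 887/(-50*(-4) - 2349)) = √(-2024 - 887/(200 - 2349)) = √(-2024 - 887/(-2149)) = √(-2024 - 887*(-1/2149)) = √(-2024 + 887/2149) = √(-4348689/2149) = I*√9345332661/2149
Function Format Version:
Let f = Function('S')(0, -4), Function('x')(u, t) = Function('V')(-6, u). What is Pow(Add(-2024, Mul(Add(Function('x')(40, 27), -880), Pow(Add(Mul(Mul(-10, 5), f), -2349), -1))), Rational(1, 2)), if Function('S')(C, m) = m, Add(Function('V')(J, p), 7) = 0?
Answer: Mul(Rational(1, 2149), I, Pow(9345332661, Rational(1, 2))) ≈ Mul(44.984, I)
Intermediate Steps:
Function('V')(J, p) = -7 (Function('V')(J, p) = Add(-7, 0) = -7)
Function('x')(u, t) = -7
f = -4
Pow(Add(-2024, Mul(Add(Function('x')(40, 27), -880), Pow(Add(Mul(Mul(-10, 5), f), -2349), -1))), Rational(1, 2)) = Pow(Add(-2024, Mul(Add(-7, -880), Pow(Add(Mul(Mul(-10, 5), -4), -2349), -1))), Rational(1, 2)) = Pow(Add(-2024, Mul(-887, Pow(Add(Mul(-50, -4), -2349), -1))), Rational(1, 2)) = Pow(Add(-2024, Mul(-887, Pow(Add(200, -2349), -1))), Rational(1, 2)) = Pow(Add(-2024, Mul(-887, Pow(-2149, -1))), Rational(1, 2)) = Pow(Add(-2024, Mul(-887, Rational(-1, 2149))), Rational(1, 2)) = Pow(Add(-2024, Rational(887, 2149)), Rational(1, 2)) = Pow(Rational(-4348689, 2149), Rational(1, 2)) = Mul(Rational(1, 2149), I, Pow(9345332661, Rational(1, 2)))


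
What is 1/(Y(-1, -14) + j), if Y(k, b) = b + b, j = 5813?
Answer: 1/5785 ≈ 0.00017286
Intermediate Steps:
Y(k, b) = 2*b
1/(Y(-1, -14) + j) = 1/(2*(-14) + 5813) = 1/(-28 + 5813) = 1/5785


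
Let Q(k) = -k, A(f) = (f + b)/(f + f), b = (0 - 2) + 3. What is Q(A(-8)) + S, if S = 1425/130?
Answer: 2189/208 ≈ 10.524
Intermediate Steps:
b = 1 (b = -2 + 3 = 1)
A(f) = (1 + f)/(2*f) (A(f) = (f + 1)/(f + f) = (1 + f)/((2*f)) = (1 + f)*(1/(2*f)) = (1 + f)/(2*f))
S = 285/26 (S = 1425*(1/130) = 285/26 ≈ 10.962)
Q(A(-8)) + S = -(1 - 8)/(2*(-8)) + 285/26 = -(-1)*(-7)/(2*8) + 285/26 = -1*7/16 + 285/26 = -7/16 + 285/26 = 2189/208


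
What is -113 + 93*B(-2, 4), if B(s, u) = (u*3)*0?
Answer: -113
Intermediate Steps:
B(s, u) = 0 (B(s, u) = (3*u)*0 = 0)
-113 + 93*B(-2, 4) = -113 + 93*0 = -113 + 0 = -113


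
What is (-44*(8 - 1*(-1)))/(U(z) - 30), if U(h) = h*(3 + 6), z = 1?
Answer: 132/7 ≈ 18.857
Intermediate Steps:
U(h) = 9*h (U(h) = h*9 = 9*h)
(-44*(8 - 1*(-1)))/(U(z) - 30) = (-44*(8 - 1*(-1)))/(9*1 - 30) = (-44*(8 + 1))/(9 - 30) = -44*9/(-21) = -396*(-1/21) = 132/7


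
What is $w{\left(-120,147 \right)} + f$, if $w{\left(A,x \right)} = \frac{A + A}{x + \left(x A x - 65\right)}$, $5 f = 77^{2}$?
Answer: $\frac{7686943171}{6482495} \approx 1185.8$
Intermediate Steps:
$f = \frac{5929}{5}$ ($f = \frac{77^{2}}{5} = \frac{1}{5} \cdot 5929 = \frac{5929}{5} \approx 1185.8$)
$w{\left(A,x \right)} = \frac{2 A}{-65 + x + A x^{2}}$ ($w{\left(A,x \right)} = \frac{2 A}{x + \left(A x x - 65\right)} = \frac{2 A}{x + \left(A x^{2} - 65\right)} = \frac{2 A}{x + \left(-65 + A x^{2}\right)} = \frac{2 A}{-65 + x + A x^{2}}$)
$w{\left(-120,147 \right)} + f = 2 \left(-120\right) \frac{1}{-65 + 147 - 120 \cdot 147^{2}} + \frac{5929}{5} = 2 \left(-120\right) \frac{1}{-65 + 147 - 2593080} + \frac{5929}{5} = 2 \left(-120\right) \frac{1}{-2592998} + \frac{5929}{5} = 2 \left(-120\right) \left(- \frac{1}{2592998}\right) + \frac{5929}{5} = \frac{120}{1296499} + \frac{5929}{5} = \frac{7686943171}{6482495}$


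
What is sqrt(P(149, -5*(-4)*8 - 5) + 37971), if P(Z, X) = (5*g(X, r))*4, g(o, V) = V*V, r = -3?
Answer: 9*sqrt(471) ≈ 195.32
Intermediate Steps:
g(o, V) = V**2
P(Z, X) = 180 (P(Z, X) = (5*(-3)**2)*4 = (5*9)*4 = 45*4 = 180)
sqrt(P(149, -5*(-4)*8 - 5) + 37971) = sqrt(180 + 37971) = sqrt(38151) = 9*sqrt(471)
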